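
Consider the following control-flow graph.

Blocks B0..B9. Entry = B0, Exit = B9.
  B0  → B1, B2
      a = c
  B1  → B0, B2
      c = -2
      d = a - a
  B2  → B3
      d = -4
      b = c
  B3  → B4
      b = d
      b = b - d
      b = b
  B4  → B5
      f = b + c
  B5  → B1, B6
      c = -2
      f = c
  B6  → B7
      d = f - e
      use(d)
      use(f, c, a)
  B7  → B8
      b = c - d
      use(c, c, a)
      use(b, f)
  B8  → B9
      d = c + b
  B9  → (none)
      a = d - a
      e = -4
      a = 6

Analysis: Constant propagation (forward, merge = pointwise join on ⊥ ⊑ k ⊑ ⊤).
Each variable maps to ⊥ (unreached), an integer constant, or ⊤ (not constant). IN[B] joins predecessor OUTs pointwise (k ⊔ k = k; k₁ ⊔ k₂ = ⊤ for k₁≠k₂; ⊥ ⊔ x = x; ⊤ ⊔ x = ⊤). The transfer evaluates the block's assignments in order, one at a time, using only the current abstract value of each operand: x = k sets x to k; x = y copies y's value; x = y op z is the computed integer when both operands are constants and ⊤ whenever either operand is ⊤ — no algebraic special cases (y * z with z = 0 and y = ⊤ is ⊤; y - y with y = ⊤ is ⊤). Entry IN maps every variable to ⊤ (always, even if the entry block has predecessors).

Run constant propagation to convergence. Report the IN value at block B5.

Fixpoint table:
  B0:   IN=(all ⊤)   OUT=(all ⊤)
  B1:   IN=(all ⊤)   OUT={c:-2; rest ⊤}
  B2:   IN=(all ⊤)   OUT={d:-4; rest ⊤}
  B3:   IN={d:-4; rest ⊤}   OUT={b:0, d:-4; rest ⊤}
  B4:   IN={b:0, d:-4; rest ⊤}   OUT={b:0, d:-4; rest ⊤}
  B5:   IN={b:0, d:-4; rest ⊤}   OUT={b:0, c:-2, d:-4, f:-2; rest ⊤}
  B6:   IN={b:0, c:-2, d:-4, f:-2; rest ⊤}   OUT={b:0, c:-2, f:-2; rest ⊤}
  B7:   IN={b:0, c:-2, f:-2; rest ⊤}   OUT={c:-2, f:-2; rest ⊤}
  B8:   IN={c:-2, f:-2; rest ⊤}   OUT={c:-2, f:-2; rest ⊤}
  B9:   IN={c:-2, f:-2; rest ⊤}   OUT={a:6, c:-2, e:-4, f:-2; rest ⊤}

Merge at B5: IN[B5] = OUT[B4] = {a: ⊤, b: 0, c: ⊤, d: -4, e: ⊤, f: ⊤}

Answer: {a: ⊤, b: 0, c: ⊤, d: -4, e: ⊤, f: ⊤}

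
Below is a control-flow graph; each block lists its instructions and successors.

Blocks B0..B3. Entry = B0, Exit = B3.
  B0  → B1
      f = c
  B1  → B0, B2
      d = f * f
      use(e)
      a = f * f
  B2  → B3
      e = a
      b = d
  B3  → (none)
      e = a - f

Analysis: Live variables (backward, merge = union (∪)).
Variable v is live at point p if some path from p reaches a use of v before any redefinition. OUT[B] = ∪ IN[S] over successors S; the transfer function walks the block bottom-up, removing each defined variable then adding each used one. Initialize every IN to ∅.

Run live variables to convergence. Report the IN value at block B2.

Fixpoint table:
  B0:   IN={c, e}   OUT={c, e, f}
  B1:   IN={c, e, f}   OUT={a, c, d, e, f}
  B2:   IN={a, d, f}   OUT={a, f}
  B3:   IN={a, f}   OUT={}

Merge at B2: OUT[B2] = IN[B3] = {a, f}
Applying B2's transfer function to that OUT value gives IN[B2] (row B2 above).

Answer: {a, d, f}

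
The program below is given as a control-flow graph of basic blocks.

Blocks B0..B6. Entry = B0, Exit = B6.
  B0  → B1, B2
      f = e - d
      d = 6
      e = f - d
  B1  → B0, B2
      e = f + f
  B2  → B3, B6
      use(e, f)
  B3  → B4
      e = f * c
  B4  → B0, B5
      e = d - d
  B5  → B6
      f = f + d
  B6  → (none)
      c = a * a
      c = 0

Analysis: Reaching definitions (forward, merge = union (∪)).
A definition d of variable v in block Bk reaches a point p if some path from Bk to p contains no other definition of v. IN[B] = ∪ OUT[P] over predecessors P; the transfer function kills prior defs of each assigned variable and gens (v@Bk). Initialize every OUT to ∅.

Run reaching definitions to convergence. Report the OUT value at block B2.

Per-block solution:
  B0: | IN={d@B0, e@B1, e@B4, f@B0} | OUT={d@B0, e@B0, f@B0}
  B1: | IN={d@B0, e@B0, f@B0} | OUT={d@B0, e@B1, f@B0}
  B2: | IN={d@B0, e@B0, e@B1, f@B0} | OUT={d@B0, e@B0, e@B1, f@B0}
  B3: | IN={d@B0, e@B0, e@B1, f@B0} | OUT={d@B0, e@B3, f@B0}
  B4: | IN={d@B0, e@B3, f@B0} | OUT={d@B0, e@B4, f@B0}
  B5: | IN={d@B0, e@B4, f@B0} | OUT={d@B0, e@B4, f@B5}
  B6: | IN={d@B0, e@B0, e@B1, e@B4, f@B0, f@B5} | OUT={c@B6, d@B0, e@B0, e@B1, e@B4, f@B0, f@B5}

Merge at B2: IN[B2] = OUT[B0] ⊔ OUT[B1] = {d@B0, e@B0, e@B1, f@B0}
Applying B2's transfer function to that IN value gives OUT[B2] (row B2 above).

Answer: {d@B0, e@B0, e@B1, f@B0}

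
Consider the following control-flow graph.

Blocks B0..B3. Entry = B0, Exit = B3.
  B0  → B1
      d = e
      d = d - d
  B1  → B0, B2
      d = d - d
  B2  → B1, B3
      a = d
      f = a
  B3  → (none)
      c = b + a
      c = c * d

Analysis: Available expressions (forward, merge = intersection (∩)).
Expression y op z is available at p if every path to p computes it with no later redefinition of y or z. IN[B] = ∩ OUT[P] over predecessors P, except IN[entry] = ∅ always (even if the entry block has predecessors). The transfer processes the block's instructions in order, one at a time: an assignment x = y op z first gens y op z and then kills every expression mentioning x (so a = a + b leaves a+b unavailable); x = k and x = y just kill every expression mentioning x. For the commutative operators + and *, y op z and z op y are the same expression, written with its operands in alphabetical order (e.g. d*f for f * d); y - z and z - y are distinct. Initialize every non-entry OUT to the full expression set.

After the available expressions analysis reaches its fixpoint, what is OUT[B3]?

Fixpoint table:
  B0:   IN={}   OUT={}
  B1:   IN={}   OUT={}
  B2:   IN={}   OUT={}
  B3:   IN={}   OUT={a+b}

Merge at B3: IN[B3] = OUT[B2] = {}
Applying B3's transfer function to that IN value gives OUT[B3] (row B3 above).

Answer: {a+b}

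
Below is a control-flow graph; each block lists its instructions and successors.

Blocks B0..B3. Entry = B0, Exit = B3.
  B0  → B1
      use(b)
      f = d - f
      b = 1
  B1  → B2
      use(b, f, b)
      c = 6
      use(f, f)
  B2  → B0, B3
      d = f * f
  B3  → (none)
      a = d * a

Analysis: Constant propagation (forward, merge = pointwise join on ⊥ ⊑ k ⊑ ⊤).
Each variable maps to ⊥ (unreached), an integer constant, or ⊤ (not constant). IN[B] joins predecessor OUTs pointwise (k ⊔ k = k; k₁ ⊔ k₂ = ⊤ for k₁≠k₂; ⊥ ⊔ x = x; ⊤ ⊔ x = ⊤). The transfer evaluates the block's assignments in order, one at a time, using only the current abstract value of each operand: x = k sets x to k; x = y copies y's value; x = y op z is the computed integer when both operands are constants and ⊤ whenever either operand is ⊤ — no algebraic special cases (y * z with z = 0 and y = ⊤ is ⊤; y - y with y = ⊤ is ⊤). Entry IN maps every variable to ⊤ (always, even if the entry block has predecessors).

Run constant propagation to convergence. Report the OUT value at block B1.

Converged values:
  B0:  IN=(all ⊤)  OUT={b:1; rest ⊤}
  B1:  IN={b:1; rest ⊤}  OUT={b:1, c:6; rest ⊤}
  B2:  IN={b:1, c:6; rest ⊤}  OUT={b:1, c:6; rest ⊤}
  B3:  IN={b:1, c:6; rest ⊤}  OUT={b:1, c:6; rest ⊤}

Merge at B1: IN[B1] = OUT[B0] = {a: ⊤, b: 1, c: ⊤, d: ⊤, e: ⊤, f: ⊤}
Applying B1's transfer function to that IN value gives OUT[B1] (row B1 above).

Answer: {a: ⊤, b: 1, c: 6, d: ⊤, e: ⊤, f: ⊤}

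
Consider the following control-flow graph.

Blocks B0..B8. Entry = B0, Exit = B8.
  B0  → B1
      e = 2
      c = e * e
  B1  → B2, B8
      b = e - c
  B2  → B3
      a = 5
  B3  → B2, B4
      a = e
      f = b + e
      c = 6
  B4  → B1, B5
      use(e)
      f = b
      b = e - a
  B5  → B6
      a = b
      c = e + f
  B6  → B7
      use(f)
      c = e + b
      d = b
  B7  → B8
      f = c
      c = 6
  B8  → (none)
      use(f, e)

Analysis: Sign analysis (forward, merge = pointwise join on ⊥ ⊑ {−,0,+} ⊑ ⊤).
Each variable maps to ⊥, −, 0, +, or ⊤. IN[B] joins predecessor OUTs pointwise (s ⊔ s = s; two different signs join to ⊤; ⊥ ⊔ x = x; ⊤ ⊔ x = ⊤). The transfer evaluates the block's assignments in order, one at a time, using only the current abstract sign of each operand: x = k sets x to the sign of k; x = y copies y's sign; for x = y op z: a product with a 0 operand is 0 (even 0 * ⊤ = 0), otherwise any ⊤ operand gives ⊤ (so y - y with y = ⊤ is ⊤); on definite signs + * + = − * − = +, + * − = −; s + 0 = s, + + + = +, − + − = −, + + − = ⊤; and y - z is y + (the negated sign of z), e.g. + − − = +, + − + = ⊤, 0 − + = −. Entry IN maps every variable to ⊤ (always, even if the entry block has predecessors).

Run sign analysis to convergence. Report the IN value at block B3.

Converged values:
  B0:  IN=(all ⊤)  OUT={c:+, e:+; rest ⊤}
  B1:  IN={c:+, e:+; rest ⊤}  OUT={c:+, e:+; rest ⊤}
  B2:  IN={c:+, e:+; rest ⊤}  OUT={a:+, c:+, e:+; rest ⊤}
  B3:  IN={a:+, c:+, e:+; rest ⊤}  OUT={a:+, c:+, e:+; rest ⊤}
  B4:  IN={a:+, c:+, e:+; rest ⊤}  OUT={a:+, c:+, e:+; rest ⊤}
  B5:  IN={a:+, c:+, e:+; rest ⊤}  OUT={e:+; rest ⊤}
  B6:  IN={e:+; rest ⊤}  OUT={e:+; rest ⊤}
  B7:  IN={e:+; rest ⊤}  OUT={c:+, e:+; rest ⊤}
  B8:  IN={c:+, e:+; rest ⊤}  OUT={c:+, e:+; rest ⊤}

Merge at B3: IN[B3] = OUT[B2] = {a: +, b: ⊤, c: +, d: ⊤, e: +, f: ⊤}

Answer: {a: +, b: ⊤, c: +, d: ⊤, e: +, f: ⊤}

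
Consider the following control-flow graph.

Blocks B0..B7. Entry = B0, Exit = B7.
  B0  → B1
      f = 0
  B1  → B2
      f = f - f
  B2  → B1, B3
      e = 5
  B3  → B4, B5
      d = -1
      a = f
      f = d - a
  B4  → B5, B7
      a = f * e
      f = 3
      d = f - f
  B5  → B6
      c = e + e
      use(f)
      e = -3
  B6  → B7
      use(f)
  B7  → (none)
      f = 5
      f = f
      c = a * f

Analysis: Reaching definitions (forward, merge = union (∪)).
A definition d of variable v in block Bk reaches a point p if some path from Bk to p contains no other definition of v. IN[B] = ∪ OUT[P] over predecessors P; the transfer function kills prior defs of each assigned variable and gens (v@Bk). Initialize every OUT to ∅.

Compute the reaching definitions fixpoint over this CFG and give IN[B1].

Answer: {e@B2, f@B0, f@B1}

Working:
Converged values:
  B0:   IN={}   OUT={f@B0}
  B1:   IN={e@B2, f@B0, f@B1}   OUT={e@B2, f@B1}
  B2:   IN={e@B2, f@B1}   OUT={e@B2, f@B1}
  B3:   IN={e@B2, f@B1}   OUT={a@B3, d@B3, e@B2, f@B3}
  B4:   IN={a@B3, d@B3, e@B2, f@B3}   OUT={a@B4, d@B4, e@B2, f@B4}
  B5:   IN={a@B3, a@B4, d@B3, d@B4, e@B2, f@B3, f@B4}   OUT={a@B3, a@B4, c@B5, d@B3, d@B4, e@B5, f@B3, f@B4}
  B6:   IN={a@B3, a@B4, c@B5, d@B3, d@B4, e@B5, f@B3, f@B4}   OUT={a@B3, a@B4, c@B5, d@B3, d@B4, e@B5, f@B3, f@B4}
  B7:   IN={a@B3, a@B4, c@B5, d@B3, d@B4, e@B2, e@B5, f@B3, f@B4}   OUT={a@B3, a@B4, c@B7, d@B3, d@B4, e@B2, e@B5, f@B7}

Merge at B1: IN[B1] = OUT[B0] ⊔ OUT[B2] = {e@B2, f@B0, f@B1}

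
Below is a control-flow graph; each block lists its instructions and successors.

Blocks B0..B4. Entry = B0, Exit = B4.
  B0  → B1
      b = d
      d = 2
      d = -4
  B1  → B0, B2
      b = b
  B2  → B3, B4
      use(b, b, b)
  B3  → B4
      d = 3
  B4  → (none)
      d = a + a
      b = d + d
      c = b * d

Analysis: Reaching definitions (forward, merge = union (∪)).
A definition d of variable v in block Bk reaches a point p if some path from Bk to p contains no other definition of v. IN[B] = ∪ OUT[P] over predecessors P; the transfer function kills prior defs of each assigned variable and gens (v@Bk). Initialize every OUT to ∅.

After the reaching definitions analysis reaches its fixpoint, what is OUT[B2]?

Converged values:
  B0: | IN={b@B1, d@B0} | OUT={b@B0, d@B0}
  B1: | IN={b@B0, d@B0} | OUT={b@B1, d@B0}
  B2: | IN={b@B1, d@B0} | OUT={b@B1, d@B0}
  B3: | IN={b@B1, d@B0} | OUT={b@B1, d@B3}
  B4: | IN={b@B1, d@B0, d@B3} | OUT={b@B4, c@B4, d@B4}

Merge at B2: IN[B2] = OUT[B1] = {b@B1, d@B0}
Applying B2's transfer function to that IN value gives OUT[B2] (row B2 above).

Answer: {b@B1, d@B0}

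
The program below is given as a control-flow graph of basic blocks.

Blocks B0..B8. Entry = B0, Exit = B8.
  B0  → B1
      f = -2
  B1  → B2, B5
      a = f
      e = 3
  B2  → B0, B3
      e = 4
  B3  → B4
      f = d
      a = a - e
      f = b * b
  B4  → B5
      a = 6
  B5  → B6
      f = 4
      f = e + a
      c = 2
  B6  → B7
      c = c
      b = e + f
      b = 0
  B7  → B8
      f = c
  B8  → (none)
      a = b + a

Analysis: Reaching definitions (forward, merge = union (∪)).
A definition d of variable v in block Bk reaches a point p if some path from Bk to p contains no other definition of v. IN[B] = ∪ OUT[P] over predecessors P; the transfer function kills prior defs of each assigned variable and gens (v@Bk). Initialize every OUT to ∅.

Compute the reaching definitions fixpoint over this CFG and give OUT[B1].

Converged values:
  B0:  IN={a@B1, e@B2, f@B0}  OUT={a@B1, e@B2, f@B0}
  B1:  IN={a@B1, e@B2, f@B0}  OUT={a@B1, e@B1, f@B0}
  B2:  IN={a@B1, e@B1, f@B0}  OUT={a@B1, e@B2, f@B0}
  B3:  IN={a@B1, e@B2, f@B0}  OUT={a@B3, e@B2, f@B3}
  B4:  IN={a@B3, e@B2, f@B3}  OUT={a@B4, e@B2, f@B3}
  B5:  IN={a@B1, a@B4, e@B1, e@B2, f@B0, f@B3}  OUT={a@B1, a@B4, c@B5, e@B1, e@B2, f@B5}
  B6:  IN={a@B1, a@B4, c@B5, e@B1, e@B2, f@B5}  OUT={a@B1, a@B4, b@B6, c@B6, e@B1, e@B2, f@B5}
  B7:  IN={a@B1, a@B4, b@B6, c@B6, e@B1, e@B2, f@B5}  OUT={a@B1, a@B4, b@B6, c@B6, e@B1, e@B2, f@B7}
  B8:  IN={a@B1, a@B4, b@B6, c@B6, e@B1, e@B2, f@B7}  OUT={a@B8, b@B6, c@B6, e@B1, e@B2, f@B7}

Merge at B1: IN[B1] = OUT[B0] = {a@B1, e@B2, f@B0}
Applying B1's transfer function to that IN value gives OUT[B1] (row B1 above).

Answer: {a@B1, e@B1, f@B0}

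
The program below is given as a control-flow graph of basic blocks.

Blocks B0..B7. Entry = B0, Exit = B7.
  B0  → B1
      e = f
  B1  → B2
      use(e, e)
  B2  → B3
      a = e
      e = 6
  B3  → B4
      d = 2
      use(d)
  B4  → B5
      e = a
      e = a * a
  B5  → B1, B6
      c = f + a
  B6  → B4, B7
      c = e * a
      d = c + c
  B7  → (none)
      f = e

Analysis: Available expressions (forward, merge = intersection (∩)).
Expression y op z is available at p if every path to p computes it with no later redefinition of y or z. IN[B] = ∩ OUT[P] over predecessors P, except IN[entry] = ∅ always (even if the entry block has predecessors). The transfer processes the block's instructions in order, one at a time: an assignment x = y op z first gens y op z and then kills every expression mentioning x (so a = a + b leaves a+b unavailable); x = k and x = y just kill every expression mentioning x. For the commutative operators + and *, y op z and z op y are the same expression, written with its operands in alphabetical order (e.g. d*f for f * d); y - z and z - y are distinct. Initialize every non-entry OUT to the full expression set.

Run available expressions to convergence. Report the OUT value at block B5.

Converged values:
  B0:   IN={}   OUT={}
  B1:   IN={}   OUT={}
  B2:   IN={}   OUT={}
  B3:   IN={}   OUT={}
  B4:   IN={}   OUT={a*a}
  B5:   IN={a*a}   OUT={a*a, a+f}
  B6:   IN={a*a, a+f}   OUT={a*a, a*e, a+f, c+c}
  B7:   IN={a*a, a*e, a+f, c+c}   OUT={a*a, a*e, c+c}

Merge at B5: IN[B5] = OUT[B4] = {a*a}
Applying B5's transfer function to that IN value gives OUT[B5] (row B5 above).

Answer: {a*a, a+f}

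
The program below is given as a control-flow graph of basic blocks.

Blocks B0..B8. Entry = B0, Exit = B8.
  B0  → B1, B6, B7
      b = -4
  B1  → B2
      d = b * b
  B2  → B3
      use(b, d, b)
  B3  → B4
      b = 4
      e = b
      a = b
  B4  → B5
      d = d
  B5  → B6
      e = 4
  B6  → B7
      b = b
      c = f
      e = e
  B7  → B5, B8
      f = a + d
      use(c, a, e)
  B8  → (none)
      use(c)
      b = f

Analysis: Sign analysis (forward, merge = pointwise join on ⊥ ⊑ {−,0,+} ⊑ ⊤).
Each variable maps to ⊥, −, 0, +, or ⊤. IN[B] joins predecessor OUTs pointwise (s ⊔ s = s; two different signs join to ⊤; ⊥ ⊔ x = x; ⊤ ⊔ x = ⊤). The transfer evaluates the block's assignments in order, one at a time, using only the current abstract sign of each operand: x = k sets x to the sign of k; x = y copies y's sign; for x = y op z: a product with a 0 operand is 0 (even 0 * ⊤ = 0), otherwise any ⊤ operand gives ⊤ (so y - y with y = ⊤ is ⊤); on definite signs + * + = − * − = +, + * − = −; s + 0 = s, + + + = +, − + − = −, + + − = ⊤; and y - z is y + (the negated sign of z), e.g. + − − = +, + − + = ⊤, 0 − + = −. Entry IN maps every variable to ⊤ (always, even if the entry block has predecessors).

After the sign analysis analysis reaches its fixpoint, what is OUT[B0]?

Answer: {a: ⊤, b: -, c: ⊤, d: ⊤, e: ⊤, f: ⊤}

Trace:
Fixpoint table:
  B0: | IN=(all ⊤) | OUT={b:-; rest ⊤}
  B1: | IN={b:-; rest ⊤} | OUT={b:-, d:+; rest ⊤}
  B2: | IN={b:-, d:+; rest ⊤} | OUT={b:-, d:+; rest ⊤}
  B3: | IN={b:-, d:+; rest ⊤} | OUT={a:+, b:+, d:+, e:+; rest ⊤}
  B4: | IN={a:+, b:+, d:+, e:+; rest ⊤} | OUT={a:+, b:+, d:+, e:+; rest ⊤}
  B5: | IN=(all ⊤) | OUT={e:+; rest ⊤}
  B6: | IN=(all ⊤) | OUT=(all ⊤)
  B7: | IN=(all ⊤) | OUT=(all ⊤)
  B8: | IN=(all ⊤) | OUT=(all ⊤)

B0 is the boundary node: IN[B0] = {a: ⊤, b: ⊤, c: ⊤, d: ⊤, e: ⊤, f: ⊤}
Applying B0's transfer function to that IN value gives OUT[B0] (row B0 above).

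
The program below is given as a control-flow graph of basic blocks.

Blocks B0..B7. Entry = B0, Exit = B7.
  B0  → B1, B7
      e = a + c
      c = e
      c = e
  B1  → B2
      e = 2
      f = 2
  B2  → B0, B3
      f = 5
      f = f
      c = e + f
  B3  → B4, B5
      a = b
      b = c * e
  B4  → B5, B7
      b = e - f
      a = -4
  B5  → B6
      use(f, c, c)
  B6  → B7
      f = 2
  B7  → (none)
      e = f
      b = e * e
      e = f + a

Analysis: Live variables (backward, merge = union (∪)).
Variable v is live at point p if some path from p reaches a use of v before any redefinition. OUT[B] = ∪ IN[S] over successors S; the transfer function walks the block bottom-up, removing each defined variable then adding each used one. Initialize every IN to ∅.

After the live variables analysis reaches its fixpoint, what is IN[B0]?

Converged values:
  B0:   IN={a, b, c, f}   OUT={a, b, f}
  B1:   IN={a, b}   OUT={a, b, e}
  B2:   IN={a, b, e}   OUT={a, b, c, e, f}
  B3:   IN={b, c, e, f}   OUT={a, c, e, f}
  B4:   IN={c, e, f}   OUT={a, c, f}
  B5:   IN={a, c, f}   OUT={a}
  B6:   IN={a}   OUT={a, f}
  B7:   IN={a, f}   OUT={}

Merge at B0: OUT[B0] = IN[B1] ⊔ IN[B7] = {a, b, f}
Applying B0's transfer function to that OUT value gives IN[B0] (row B0 above).

Answer: {a, b, c, f}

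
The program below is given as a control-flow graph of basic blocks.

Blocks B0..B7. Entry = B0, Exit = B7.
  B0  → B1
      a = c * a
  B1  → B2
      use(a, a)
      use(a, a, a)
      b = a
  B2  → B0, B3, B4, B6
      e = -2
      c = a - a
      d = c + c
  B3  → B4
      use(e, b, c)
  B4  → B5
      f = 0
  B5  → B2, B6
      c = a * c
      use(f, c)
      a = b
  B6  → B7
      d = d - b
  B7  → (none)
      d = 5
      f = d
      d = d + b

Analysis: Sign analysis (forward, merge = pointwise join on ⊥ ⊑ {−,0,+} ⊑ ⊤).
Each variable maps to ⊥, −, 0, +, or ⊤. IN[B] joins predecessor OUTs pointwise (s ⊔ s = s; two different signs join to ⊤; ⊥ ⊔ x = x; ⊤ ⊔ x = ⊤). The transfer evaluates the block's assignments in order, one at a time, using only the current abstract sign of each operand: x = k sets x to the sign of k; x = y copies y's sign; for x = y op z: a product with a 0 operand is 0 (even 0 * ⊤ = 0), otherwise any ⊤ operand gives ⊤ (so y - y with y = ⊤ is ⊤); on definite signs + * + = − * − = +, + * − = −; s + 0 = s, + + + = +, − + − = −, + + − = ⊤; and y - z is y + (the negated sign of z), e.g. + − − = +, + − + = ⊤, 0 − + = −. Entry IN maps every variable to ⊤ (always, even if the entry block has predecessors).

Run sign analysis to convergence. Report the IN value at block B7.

Answer: {a: ⊤, b: ⊤, c: ⊤, d: ⊤, e: -, f: ⊤}

Working:
Per-block solution:
  B0:   IN=(all ⊤)   OUT=(all ⊤)
  B1:   IN=(all ⊤)   OUT=(all ⊤)
  B2:   IN=(all ⊤)   OUT={e:-; rest ⊤}
  B3:   IN={e:-; rest ⊤}   OUT={e:-; rest ⊤}
  B4:   IN={e:-; rest ⊤}   OUT={e:-, f:0; rest ⊤}
  B5:   IN={e:-, f:0; rest ⊤}   OUT={e:-, f:0; rest ⊤}
  B6:   IN={e:-; rest ⊤}   OUT={e:-; rest ⊤}
  B7:   IN={e:-; rest ⊤}   OUT={e:-, f:+; rest ⊤}

Merge at B7: IN[B7] = OUT[B6] = {a: ⊤, b: ⊤, c: ⊤, d: ⊤, e: -, f: ⊤}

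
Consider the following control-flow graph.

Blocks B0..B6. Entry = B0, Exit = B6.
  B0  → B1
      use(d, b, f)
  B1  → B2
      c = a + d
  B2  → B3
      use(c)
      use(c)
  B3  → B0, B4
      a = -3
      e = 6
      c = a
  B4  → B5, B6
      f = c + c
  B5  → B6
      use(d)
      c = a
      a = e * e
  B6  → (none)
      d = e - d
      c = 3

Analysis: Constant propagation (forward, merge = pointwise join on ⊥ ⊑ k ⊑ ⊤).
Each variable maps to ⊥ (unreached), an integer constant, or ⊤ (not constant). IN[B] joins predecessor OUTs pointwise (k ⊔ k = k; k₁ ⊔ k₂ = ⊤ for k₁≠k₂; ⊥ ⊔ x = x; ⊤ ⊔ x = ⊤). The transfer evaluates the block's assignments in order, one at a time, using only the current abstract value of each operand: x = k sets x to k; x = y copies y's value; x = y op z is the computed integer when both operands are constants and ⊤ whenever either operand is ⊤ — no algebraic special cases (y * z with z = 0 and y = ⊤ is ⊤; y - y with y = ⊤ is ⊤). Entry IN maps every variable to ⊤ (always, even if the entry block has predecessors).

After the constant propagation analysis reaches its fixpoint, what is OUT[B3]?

Answer: {a: -3, b: ⊤, c: -3, d: ⊤, e: 6, f: ⊤}

Trace:
Converged values:
  B0:  IN=(all ⊤)  OUT=(all ⊤)
  B1:  IN=(all ⊤)  OUT=(all ⊤)
  B2:  IN=(all ⊤)  OUT=(all ⊤)
  B3:  IN=(all ⊤)  OUT={a:-3, c:-3, e:6; rest ⊤}
  B4:  IN={a:-3, c:-3, e:6; rest ⊤}  OUT={a:-3, c:-3, e:6, f:-6; rest ⊤}
  B5:  IN={a:-3, c:-3, e:6, f:-6; rest ⊤}  OUT={a:36, c:-3, e:6, f:-6; rest ⊤}
  B6:  IN={c:-3, e:6, f:-6; rest ⊤}  OUT={c:3, e:6, f:-6; rest ⊤}

Merge at B3: IN[B3] = OUT[B2] = {a: ⊤, b: ⊤, c: ⊤, d: ⊤, e: ⊤, f: ⊤}
Applying B3's transfer function to that IN value gives OUT[B3] (row B3 above).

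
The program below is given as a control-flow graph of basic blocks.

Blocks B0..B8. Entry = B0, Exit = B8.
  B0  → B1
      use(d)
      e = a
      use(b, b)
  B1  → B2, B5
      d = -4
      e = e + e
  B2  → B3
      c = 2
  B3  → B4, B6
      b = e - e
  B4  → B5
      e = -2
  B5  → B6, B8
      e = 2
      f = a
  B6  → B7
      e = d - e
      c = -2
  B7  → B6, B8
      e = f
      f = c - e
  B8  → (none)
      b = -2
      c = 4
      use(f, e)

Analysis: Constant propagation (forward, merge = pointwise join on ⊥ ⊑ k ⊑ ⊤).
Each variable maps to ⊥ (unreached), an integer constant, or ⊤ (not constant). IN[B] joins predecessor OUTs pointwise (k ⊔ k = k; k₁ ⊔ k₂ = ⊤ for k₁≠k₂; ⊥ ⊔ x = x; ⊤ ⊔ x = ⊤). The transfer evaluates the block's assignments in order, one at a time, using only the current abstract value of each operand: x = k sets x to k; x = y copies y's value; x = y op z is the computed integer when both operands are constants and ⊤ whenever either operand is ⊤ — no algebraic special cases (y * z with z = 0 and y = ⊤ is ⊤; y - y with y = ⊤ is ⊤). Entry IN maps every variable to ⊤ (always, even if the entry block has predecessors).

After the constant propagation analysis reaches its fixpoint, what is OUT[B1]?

Converged values:
  B0:  IN=(all ⊤)  OUT=(all ⊤)
  B1:  IN=(all ⊤)  OUT={d:-4; rest ⊤}
  B2:  IN={d:-4; rest ⊤}  OUT={c:2, d:-4; rest ⊤}
  B3:  IN={c:2, d:-4; rest ⊤}  OUT={c:2, d:-4; rest ⊤}
  B4:  IN={c:2, d:-4; rest ⊤}  OUT={c:2, d:-4, e:-2; rest ⊤}
  B5:  IN={d:-4; rest ⊤}  OUT={d:-4, e:2; rest ⊤}
  B6:  IN={d:-4; rest ⊤}  OUT={c:-2, d:-4; rest ⊤}
  B7:  IN={c:-2, d:-4; rest ⊤}  OUT={c:-2, d:-4; rest ⊤}
  B8:  IN={d:-4; rest ⊤}  OUT={b:-2, c:4, d:-4; rest ⊤}

Merge at B1: IN[B1] = OUT[B0] = {a: ⊤, b: ⊤, c: ⊤, d: ⊤, e: ⊤, f: ⊤}
Applying B1's transfer function to that IN value gives OUT[B1] (row B1 above).

Answer: {a: ⊤, b: ⊤, c: ⊤, d: -4, e: ⊤, f: ⊤}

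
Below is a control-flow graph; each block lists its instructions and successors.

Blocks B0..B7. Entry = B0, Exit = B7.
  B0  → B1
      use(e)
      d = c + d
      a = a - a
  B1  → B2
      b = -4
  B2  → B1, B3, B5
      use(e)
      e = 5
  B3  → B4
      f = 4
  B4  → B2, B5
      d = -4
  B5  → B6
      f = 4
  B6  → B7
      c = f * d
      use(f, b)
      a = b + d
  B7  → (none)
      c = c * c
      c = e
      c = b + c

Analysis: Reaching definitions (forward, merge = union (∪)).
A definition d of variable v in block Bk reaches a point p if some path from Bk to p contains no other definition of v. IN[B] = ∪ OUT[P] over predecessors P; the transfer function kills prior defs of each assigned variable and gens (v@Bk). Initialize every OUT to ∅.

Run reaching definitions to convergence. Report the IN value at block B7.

Converged values:
  B0: | IN={} | OUT={a@B0, d@B0}
  B1: | IN={a@B0, b@B1, d@B0, d@B4, e@B2, f@B3} | OUT={a@B0, b@B1, d@B0, d@B4, e@B2, f@B3}
  B2: | IN={a@B0, b@B1, d@B0, d@B4, e@B2, f@B3} | OUT={a@B0, b@B1, d@B0, d@B4, e@B2, f@B3}
  B3: | IN={a@B0, b@B1, d@B0, d@B4, e@B2, f@B3} | OUT={a@B0, b@B1, d@B0, d@B4, e@B2, f@B3}
  B4: | IN={a@B0, b@B1, d@B0, d@B4, e@B2, f@B3} | OUT={a@B0, b@B1, d@B4, e@B2, f@B3}
  B5: | IN={a@B0, b@B1, d@B0, d@B4, e@B2, f@B3} | OUT={a@B0, b@B1, d@B0, d@B4, e@B2, f@B5}
  B6: | IN={a@B0, b@B1, d@B0, d@B4, e@B2, f@B5} | OUT={a@B6, b@B1, c@B6, d@B0, d@B4, e@B2, f@B5}
  B7: | IN={a@B6, b@B1, c@B6, d@B0, d@B4, e@B2, f@B5} | OUT={a@B6, b@B1, c@B7, d@B0, d@B4, e@B2, f@B5}

Merge at B7: IN[B7] = OUT[B6] = {a@B6, b@B1, c@B6, d@B0, d@B4, e@B2, f@B5}

Answer: {a@B6, b@B1, c@B6, d@B0, d@B4, e@B2, f@B5}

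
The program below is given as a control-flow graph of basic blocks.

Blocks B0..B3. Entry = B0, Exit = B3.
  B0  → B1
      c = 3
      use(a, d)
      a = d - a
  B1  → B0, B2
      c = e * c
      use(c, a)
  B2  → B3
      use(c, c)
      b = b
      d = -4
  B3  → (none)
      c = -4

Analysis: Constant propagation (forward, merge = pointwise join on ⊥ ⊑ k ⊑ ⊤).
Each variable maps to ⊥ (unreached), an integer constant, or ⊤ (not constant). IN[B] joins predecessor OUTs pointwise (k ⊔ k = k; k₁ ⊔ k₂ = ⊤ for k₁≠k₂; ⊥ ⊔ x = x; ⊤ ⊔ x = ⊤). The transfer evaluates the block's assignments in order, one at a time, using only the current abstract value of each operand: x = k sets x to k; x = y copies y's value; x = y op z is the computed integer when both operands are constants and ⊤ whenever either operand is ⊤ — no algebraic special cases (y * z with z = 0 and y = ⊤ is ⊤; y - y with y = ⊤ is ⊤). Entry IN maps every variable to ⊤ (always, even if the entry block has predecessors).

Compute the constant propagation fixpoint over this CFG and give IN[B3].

Answer: {a: ⊤, b: ⊤, c: ⊤, d: -4, e: ⊤, f: ⊤}

Trace:
Converged values:
  B0:  IN=(all ⊤)  OUT={c:3; rest ⊤}
  B1:  IN={c:3; rest ⊤}  OUT=(all ⊤)
  B2:  IN=(all ⊤)  OUT={d:-4; rest ⊤}
  B3:  IN={d:-4; rest ⊤}  OUT={c:-4, d:-4; rest ⊤}

Merge at B3: IN[B3] = OUT[B2] = {a: ⊤, b: ⊤, c: ⊤, d: -4, e: ⊤, f: ⊤}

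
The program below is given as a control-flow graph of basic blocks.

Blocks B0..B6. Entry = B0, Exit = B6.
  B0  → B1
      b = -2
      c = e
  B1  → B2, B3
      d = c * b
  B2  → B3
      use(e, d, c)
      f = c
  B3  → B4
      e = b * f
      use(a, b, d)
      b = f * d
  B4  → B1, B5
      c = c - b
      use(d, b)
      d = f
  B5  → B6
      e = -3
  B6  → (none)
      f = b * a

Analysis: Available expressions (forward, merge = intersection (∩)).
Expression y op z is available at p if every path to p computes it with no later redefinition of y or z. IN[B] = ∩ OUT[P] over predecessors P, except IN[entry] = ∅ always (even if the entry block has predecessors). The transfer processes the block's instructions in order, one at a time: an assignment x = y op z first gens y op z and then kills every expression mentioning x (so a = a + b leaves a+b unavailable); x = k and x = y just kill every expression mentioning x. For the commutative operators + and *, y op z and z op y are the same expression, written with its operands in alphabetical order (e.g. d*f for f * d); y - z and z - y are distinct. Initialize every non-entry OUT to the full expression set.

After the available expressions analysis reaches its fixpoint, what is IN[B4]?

Answer: {d*f}

Working:
Per-block solution:
  B0: | IN={} | OUT={}
  B1: | IN={} | OUT={b*c}
  B2: | IN={b*c} | OUT={b*c}
  B3: | IN={b*c} | OUT={d*f}
  B4: | IN={d*f} | OUT={}
  B5: | IN={} | OUT={}
  B6: | IN={} | OUT={a*b}

Merge at B4: IN[B4] = OUT[B3] = {d*f}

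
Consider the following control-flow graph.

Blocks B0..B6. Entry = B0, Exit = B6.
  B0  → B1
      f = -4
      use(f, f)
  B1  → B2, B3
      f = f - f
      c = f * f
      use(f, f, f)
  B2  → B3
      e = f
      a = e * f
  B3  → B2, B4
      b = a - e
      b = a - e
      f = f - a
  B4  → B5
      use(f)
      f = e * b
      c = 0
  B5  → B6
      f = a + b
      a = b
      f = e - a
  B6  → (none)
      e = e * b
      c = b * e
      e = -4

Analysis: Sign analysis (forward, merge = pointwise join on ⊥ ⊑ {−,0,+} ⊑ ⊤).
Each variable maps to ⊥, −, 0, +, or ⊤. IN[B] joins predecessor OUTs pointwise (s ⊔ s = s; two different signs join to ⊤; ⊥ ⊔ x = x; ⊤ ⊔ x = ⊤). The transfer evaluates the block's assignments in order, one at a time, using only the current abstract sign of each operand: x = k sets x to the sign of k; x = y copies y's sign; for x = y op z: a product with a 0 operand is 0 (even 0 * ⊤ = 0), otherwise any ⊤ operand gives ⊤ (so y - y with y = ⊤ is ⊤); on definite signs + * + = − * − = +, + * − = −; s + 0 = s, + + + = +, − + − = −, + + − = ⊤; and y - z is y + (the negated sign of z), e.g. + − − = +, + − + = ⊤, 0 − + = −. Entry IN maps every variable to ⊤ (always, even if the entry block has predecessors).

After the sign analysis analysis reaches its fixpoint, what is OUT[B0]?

Answer: {a: ⊤, b: ⊤, c: ⊤, d: ⊤, e: ⊤, f: -}

Trace:
Per-block solution:
  B0: | IN=(all ⊤) | OUT={f:-; rest ⊤}
  B1: | IN={f:-; rest ⊤} | OUT=(all ⊤)
  B2: | IN=(all ⊤) | OUT=(all ⊤)
  B3: | IN=(all ⊤) | OUT=(all ⊤)
  B4: | IN=(all ⊤) | OUT={c:0; rest ⊤}
  B5: | IN={c:0; rest ⊤} | OUT={c:0; rest ⊤}
  B6: | IN={c:0; rest ⊤} | OUT={e:-; rest ⊤}

B0 is the boundary node: IN[B0] = {a: ⊤, b: ⊤, c: ⊤, d: ⊤, e: ⊤, f: ⊤}
Applying B0's transfer function to that IN value gives OUT[B0] (row B0 above).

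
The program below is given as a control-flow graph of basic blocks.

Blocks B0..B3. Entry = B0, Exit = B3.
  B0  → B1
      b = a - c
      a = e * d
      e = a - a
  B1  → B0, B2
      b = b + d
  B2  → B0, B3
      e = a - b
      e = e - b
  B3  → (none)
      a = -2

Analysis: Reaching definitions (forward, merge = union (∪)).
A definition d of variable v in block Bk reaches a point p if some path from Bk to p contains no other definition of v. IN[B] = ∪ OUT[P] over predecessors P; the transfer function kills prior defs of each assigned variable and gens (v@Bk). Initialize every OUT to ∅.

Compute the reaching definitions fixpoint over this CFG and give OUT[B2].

Per-block solution:
  B0:  IN={a@B0, b@B1, e@B0, e@B2}  OUT={a@B0, b@B0, e@B0}
  B1:  IN={a@B0, b@B0, e@B0}  OUT={a@B0, b@B1, e@B0}
  B2:  IN={a@B0, b@B1, e@B0}  OUT={a@B0, b@B1, e@B2}
  B3:  IN={a@B0, b@B1, e@B2}  OUT={a@B3, b@B1, e@B2}

Merge at B2: IN[B2] = OUT[B1] = {a@B0, b@B1, e@B0}
Applying B2's transfer function to that IN value gives OUT[B2] (row B2 above).

Answer: {a@B0, b@B1, e@B2}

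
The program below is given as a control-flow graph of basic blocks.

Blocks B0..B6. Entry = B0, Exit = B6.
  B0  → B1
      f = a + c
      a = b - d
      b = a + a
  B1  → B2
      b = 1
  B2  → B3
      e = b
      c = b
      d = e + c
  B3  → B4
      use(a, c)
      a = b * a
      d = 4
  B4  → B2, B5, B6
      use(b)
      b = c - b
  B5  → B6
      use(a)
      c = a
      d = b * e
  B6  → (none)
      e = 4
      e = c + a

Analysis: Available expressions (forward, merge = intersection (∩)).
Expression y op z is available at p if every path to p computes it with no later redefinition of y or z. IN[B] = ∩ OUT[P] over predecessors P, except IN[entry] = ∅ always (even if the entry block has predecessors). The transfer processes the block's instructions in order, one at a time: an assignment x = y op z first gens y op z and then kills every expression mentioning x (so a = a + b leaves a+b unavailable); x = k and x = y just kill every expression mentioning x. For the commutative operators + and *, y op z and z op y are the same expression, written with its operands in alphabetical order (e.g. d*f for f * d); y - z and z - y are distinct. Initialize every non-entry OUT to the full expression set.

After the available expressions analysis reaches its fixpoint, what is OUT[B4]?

Answer: {c+e}

Working:
Fixpoint table:
  B0:   IN={}   OUT={a+a}
  B1:   IN={a+a}   OUT={a+a}
  B2:   IN={}   OUT={c+e}
  B3:   IN={c+e}   OUT={c+e}
  B4:   IN={c+e}   OUT={c+e}
  B5:   IN={c+e}   OUT={b*e}
  B6:   IN={}   OUT={a+c}

Merge at B4: IN[B4] = OUT[B3] = {c+e}
Applying B4's transfer function to that IN value gives OUT[B4] (row B4 above).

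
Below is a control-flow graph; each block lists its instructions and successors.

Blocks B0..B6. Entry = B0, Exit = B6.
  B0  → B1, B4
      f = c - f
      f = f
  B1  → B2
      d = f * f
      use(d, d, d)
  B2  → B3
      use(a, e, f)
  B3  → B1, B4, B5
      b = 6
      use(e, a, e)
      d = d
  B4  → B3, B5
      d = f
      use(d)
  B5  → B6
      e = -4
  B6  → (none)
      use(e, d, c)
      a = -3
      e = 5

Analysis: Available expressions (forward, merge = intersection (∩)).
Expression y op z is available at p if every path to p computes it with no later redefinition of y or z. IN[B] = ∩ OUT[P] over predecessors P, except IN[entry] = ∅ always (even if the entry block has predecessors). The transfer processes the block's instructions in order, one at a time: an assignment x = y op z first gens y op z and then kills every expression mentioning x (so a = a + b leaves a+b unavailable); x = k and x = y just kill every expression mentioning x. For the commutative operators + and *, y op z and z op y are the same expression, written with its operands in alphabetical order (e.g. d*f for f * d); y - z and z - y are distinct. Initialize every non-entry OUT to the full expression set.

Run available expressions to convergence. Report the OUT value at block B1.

Answer: {f*f}

Trace:
Converged values:
  B0: | IN={} | OUT={}
  B1: | IN={} | OUT={f*f}
  B2: | IN={f*f} | OUT={f*f}
  B3: | IN={} | OUT={}
  B4: | IN={} | OUT={}
  B5: | IN={} | OUT={}
  B6: | IN={} | OUT={}

Merge at B1: IN[B1] = OUT[B0] ∩ OUT[B3] = {}
Applying B1's transfer function to that IN value gives OUT[B1] (row B1 above).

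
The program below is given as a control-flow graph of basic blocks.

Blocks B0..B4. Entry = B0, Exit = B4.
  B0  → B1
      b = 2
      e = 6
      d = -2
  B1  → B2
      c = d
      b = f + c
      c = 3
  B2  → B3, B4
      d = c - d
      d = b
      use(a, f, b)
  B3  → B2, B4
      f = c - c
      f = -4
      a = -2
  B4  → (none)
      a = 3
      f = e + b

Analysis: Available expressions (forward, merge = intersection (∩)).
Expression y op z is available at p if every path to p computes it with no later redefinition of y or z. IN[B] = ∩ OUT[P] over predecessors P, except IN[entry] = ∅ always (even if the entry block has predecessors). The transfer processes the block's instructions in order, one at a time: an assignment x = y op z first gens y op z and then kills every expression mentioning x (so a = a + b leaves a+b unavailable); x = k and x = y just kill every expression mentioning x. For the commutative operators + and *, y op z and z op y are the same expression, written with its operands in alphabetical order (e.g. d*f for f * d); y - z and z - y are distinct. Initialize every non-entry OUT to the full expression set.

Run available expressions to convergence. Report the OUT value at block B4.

Answer: {b+e}

Trace:
Per-block solution:
  B0:  IN={}  OUT={}
  B1:  IN={}  OUT={}
  B2:  IN={}  OUT={}
  B3:  IN={}  OUT={c-c}
  B4:  IN={}  OUT={b+e}

Merge at B4: IN[B4] = OUT[B2] ∩ OUT[B3] = {}
Applying B4's transfer function to that IN value gives OUT[B4] (row B4 above).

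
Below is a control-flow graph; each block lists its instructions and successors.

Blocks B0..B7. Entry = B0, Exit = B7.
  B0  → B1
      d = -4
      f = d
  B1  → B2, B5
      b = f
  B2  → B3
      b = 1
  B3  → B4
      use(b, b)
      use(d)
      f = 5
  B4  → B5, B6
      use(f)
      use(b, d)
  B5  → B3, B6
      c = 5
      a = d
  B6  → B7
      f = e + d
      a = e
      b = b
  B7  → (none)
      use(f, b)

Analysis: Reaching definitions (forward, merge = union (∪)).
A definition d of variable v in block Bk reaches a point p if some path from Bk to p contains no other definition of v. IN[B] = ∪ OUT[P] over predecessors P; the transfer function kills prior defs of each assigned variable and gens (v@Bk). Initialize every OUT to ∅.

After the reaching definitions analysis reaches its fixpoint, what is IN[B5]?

Answer: {a@B5, b@B1, b@B2, c@B5, d@B0, f@B0, f@B3}

Working:
Fixpoint table:
  B0: | IN={} | OUT={d@B0, f@B0}
  B1: | IN={d@B0, f@B0} | OUT={b@B1, d@B0, f@B0}
  B2: | IN={b@B1, d@B0, f@B0} | OUT={b@B2, d@B0, f@B0}
  B3: | IN={a@B5, b@B1, b@B2, c@B5, d@B0, f@B0, f@B3} | OUT={a@B5, b@B1, b@B2, c@B5, d@B0, f@B3}
  B4: | IN={a@B5, b@B1, b@B2, c@B5, d@B0, f@B3} | OUT={a@B5, b@B1, b@B2, c@B5, d@B0, f@B3}
  B5: | IN={a@B5, b@B1, b@B2, c@B5, d@B0, f@B0, f@B3} | OUT={a@B5, b@B1, b@B2, c@B5, d@B0, f@B0, f@B3}
  B6: | IN={a@B5, b@B1, b@B2, c@B5, d@B0, f@B0, f@B3} | OUT={a@B6, b@B6, c@B5, d@B0, f@B6}
  B7: | IN={a@B6, b@B6, c@B5, d@B0, f@B6} | OUT={a@B6, b@B6, c@B5, d@B0, f@B6}

Merge at B5: IN[B5] = OUT[B1] ⊔ OUT[B4] = {a@B5, b@B1, b@B2, c@B5, d@B0, f@B0, f@B3}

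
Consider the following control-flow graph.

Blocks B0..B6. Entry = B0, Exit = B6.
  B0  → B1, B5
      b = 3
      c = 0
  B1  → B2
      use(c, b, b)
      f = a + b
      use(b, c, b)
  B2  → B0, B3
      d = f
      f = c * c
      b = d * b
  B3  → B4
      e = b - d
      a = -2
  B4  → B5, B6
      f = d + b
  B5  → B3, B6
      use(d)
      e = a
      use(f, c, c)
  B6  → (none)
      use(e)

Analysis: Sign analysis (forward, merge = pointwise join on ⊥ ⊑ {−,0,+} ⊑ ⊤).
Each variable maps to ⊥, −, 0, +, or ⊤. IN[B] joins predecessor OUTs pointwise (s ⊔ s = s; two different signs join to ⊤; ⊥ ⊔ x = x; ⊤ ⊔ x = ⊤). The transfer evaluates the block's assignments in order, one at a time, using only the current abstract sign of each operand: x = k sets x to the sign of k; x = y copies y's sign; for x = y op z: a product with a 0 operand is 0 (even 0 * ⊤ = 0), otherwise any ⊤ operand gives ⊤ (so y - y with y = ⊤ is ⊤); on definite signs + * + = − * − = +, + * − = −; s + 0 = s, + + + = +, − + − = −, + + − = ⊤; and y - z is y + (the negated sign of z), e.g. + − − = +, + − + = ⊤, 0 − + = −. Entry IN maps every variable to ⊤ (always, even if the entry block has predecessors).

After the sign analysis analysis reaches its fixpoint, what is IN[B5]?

Answer: {a: ⊤, b: ⊤, c: 0, d: ⊤, e: ⊤, f: ⊤}

Working:
Converged values:
  B0:   IN=(all ⊤)   OUT={b:+, c:0; rest ⊤}
  B1:   IN={b:+, c:0; rest ⊤}   OUT={b:+, c:0; rest ⊤}
  B2:   IN={b:+, c:0; rest ⊤}   OUT={c:0, f:0; rest ⊤}
  B3:   IN={c:0; rest ⊤}   OUT={a:-, c:0; rest ⊤}
  B4:   IN={a:-, c:0; rest ⊤}   OUT={a:-, c:0; rest ⊤}
  B5:   IN={c:0; rest ⊤}   OUT={c:0; rest ⊤}
  B6:   IN={c:0; rest ⊤}   OUT={c:0; rest ⊤}

Merge at B5: IN[B5] = OUT[B0] ⊔ OUT[B4] = {a: ⊤, b: ⊤, c: 0, d: ⊤, e: ⊤, f: ⊤}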